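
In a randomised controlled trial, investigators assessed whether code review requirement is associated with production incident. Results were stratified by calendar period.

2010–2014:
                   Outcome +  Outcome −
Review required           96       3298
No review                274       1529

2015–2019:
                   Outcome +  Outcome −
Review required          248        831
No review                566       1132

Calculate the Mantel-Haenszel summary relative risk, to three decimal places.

0.464

RR_MH = Σ(aᵢ·n₀ᵢ/nᵢ) / Σ(cᵢ·n₁ᵢ/nᵢ), with n₁ᵢ = aᵢ+bᵢ (exposed), n₀ᵢ = cᵢ+dᵢ (unexposed), nᵢ = n₁ᵢ+n₀ᵢ.
Stratum 1 (2010–2014): n₁ = 3394, n₀ = 1803, n = 5197; a·n₀/n = 96·1803/5197 = 33.3054; c·n₁/n = 274·3394/5197 = 178.9409
Stratum 2 (2015–2019): n₁ = 1079, n₀ = 1698, n = 2777; a·n₀/n = 248·1698/2777 = 151.6399; c·n₁/n = 566·1079/2777 = 219.9186
RR_MH = (33.3054 + 151.6399) / (178.9409 + 219.9186) = 184.9453 / 398.8595 = 0.46369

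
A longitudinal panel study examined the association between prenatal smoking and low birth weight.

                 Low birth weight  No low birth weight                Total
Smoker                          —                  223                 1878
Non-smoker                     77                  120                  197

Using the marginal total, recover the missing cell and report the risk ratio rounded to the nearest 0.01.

The missing cell is in the exposed row: 1878 − 223 = 1655.
So a = 1655, b = 223, c = 77, d = 120.
RR = [a/(a+b)] / [c/(c+d)] = (1655/1878) / (77/197) = 0.88126/0.39086 = 2.25464

2.25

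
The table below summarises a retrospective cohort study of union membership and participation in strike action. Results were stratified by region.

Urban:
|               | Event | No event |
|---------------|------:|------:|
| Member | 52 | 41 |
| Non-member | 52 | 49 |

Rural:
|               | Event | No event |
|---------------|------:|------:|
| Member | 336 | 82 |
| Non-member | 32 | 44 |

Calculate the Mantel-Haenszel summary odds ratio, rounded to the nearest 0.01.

OR_MH = Σ(aᵢdᵢ/nᵢ) / Σ(bᵢcᵢ/nᵢ), where nᵢ is the stratum total.
Stratum 1 (Urban): n = 194; a·d/n = 52·49/194 = 13.1340; b·c/n = 41·52/194 = 10.9897
Stratum 2 (Rural): n = 494; a·d/n = 336·44/494 = 29.9271; b·c/n = 82·32/494 = 5.3117
OR_MH = (13.1340 + 29.9271) / (10.9897 + 5.3117) = 43.0611 / 16.3014 = 2.64156

2.64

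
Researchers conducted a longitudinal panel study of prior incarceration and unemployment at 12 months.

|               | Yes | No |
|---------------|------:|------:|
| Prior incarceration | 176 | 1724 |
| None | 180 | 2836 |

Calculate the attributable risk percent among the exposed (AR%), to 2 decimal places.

Cells: a = 176, b = 1724, c = 180, d = 2836.
Risk in exposed = 176/1900 = 0.09263; risk in unexposed = 180/3016 = 0.05968.
RR = 0.09263/0.05968 = 1.55209
AR% = (RR − 1)/RR × 100 = (1.55209 − 1)/1.55209 × 100 = 35.5709%

35.57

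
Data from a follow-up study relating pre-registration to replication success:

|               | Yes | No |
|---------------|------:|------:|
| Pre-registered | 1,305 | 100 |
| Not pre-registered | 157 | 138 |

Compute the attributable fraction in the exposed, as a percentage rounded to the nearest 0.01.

Cells: a = 1305, b = 100, c = 157, d = 138.
Risk in exposed = 1305/1405 = 0.92883; risk in unexposed = 157/295 = 0.53220.
RR = 0.92883/0.53220 = 1.74525
AR% = (RR − 1)/RR × 100 = (1.74525 − 1)/1.74525 × 100 = 42.7015%

42.70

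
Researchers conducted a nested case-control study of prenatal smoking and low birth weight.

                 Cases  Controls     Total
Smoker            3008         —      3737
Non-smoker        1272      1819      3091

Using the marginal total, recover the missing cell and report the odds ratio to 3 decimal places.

The missing cell is in the exposed row: 3737 − 3008 = 729.
So a = 3008, b = 729, c = 1272, d = 1819.
OR = (a·d)/(b·c) = (3008 × 1819) / (729 × 1272) = 5471552 / 927288 = 5.90060

5.901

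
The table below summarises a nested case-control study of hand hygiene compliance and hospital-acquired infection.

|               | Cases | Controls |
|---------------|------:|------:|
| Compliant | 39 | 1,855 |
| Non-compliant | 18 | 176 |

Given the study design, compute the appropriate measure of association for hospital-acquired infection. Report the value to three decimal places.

0.206

Cells: a = 39, b = 1855, c = 18, d = 176.
This is a nested case-control study: participants were sampled on outcome status, so risks in the source population cannot be estimated directly — relative risk is not valid here. The odds ratio is the appropriate measure.
OR = (a·d)/(b·c) = (39 × 176) / (1855 × 18) = 6864 / 33390 = 0.20557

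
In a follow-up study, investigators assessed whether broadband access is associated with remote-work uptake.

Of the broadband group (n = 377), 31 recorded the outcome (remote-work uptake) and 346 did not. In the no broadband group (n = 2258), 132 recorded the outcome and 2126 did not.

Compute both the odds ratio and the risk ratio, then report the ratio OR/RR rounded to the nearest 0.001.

1.026

From the description: a = 31, b = 346, c = 132, d = 2126.
OR = (31·2126)/(346·132) = 65906/45672 = 1.44303
Risk in exposed = 31/377 = 0.08223; risk in unexposed = 132/2258 = 0.05846; RR = 1.40660
OR/RR = 1.44303 / 1.40660 = 1.02590
The outcome is rare in both groups, so OR ≈ RR (ratio near 1).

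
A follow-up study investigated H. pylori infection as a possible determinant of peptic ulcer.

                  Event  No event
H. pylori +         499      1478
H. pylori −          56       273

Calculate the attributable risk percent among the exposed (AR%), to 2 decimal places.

32.56

Cells: a = 499, b = 1478, c = 56, d = 273.
Risk in exposed = 499/1977 = 0.25240; risk in unexposed = 56/329 = 0.17021.
RR = 0.25240/0.17021 = 1.48287
AR% = (RR − 1)/RR × 100 = (1.48287 − 1)/1.48287 × 100 = 32.5630%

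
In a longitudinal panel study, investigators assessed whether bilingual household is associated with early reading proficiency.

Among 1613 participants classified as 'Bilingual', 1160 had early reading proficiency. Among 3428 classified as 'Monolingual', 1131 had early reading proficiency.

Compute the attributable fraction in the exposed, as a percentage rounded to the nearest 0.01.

54.12

From the description: a = 1160, b = 453, c = 1131, d = 2297.
Risk in exposed = 1160/1613 = 0.71916; risk in unexposed = 1131/3428 = 0.32993.
RR = 0.71916/0.32993 = 2.17973
AR% = (RR − 1)/RR × 100 = (2.17973 − 1)/2.17973 × 100 = 54.1227%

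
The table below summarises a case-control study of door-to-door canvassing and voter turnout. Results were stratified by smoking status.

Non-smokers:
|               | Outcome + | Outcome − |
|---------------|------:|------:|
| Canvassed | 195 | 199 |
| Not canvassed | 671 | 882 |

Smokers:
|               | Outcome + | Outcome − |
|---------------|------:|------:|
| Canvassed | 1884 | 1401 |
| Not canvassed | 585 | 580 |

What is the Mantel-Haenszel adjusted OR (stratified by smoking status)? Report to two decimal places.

OR_MH = Σ(aᵢdᵢ/nᵢ) / Σ(bᵢcᵢ/nᵢ), where nᵢ is the stratum total.
Stratum 1 (Non-smokers): n = 1947; a·d/n = 195·882/1947 = 88.3359; b·c/n = 199·671/1947 = 68.5819
Stratum 2 (Smokers): n = 4450; a·d/n = 1884·580/4450 = 245.5551; b·c/n = 1401·585/4450 = 184.1764
OR_MH = (88.3359 + 245.5551) / (68.5819 + 184.1764) = 333.8910 / 252.7583 = 1.32099

1.32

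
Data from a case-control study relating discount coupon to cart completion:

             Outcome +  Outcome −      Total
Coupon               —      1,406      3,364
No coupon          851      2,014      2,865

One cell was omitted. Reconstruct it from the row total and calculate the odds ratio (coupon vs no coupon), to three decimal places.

The missing cell is in the exposed row: 3364 − 1406 = 1958.
So a = 1958, b = 1406, c = 851, d = 2014.
OR = (a·d)/(b·c) = (1958 × 2014) / (1406 × 851) = 3943412 / 1196506 = 3.29577

3.296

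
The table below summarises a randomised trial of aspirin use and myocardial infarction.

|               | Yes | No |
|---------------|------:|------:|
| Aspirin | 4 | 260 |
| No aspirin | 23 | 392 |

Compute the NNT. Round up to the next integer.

25

Risk in treated group = 4/264 = 0.01515; risk in control = 23/415 = 0.05542.
Absolute risk reduction = 0.05542 − 0.01515 = 0.04027
NNT = 1 / ARR = 1 / 0.04027 = 24.832 → round up → 25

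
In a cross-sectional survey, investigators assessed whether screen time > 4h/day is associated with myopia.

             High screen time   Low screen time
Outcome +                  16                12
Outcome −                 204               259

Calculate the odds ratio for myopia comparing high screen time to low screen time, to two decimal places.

Reading the table with exposure as columns: a = 16 (High screen time, case), b = 204 (High screen time, non-case), c = 12 (Low screen time, case), d = 259.
OR = (a·d)/(b·c) = (16 × 259) / (204 × 12) = 4144 / 2448 = 1.69281
The odds of myopia are about 1.69 times as high in the high screen time group.

1.69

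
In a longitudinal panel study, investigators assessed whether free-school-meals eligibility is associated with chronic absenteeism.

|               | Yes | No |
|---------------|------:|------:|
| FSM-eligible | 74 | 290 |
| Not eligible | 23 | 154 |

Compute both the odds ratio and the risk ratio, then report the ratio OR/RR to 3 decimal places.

1.092

Cells: a = 74, b = 290, c = 23, d = 154.
OR = (74·154)/(290·23) = 11396/6670 = 1.70855
Risk in exposed = 74/364 = 0.20330; risk in unexposed = 23/177 = 0.12994; RR = 1.56450
OR/RR = 1.70855 / 1.56450 = 1.09207
The outcome is not rare, so the OR lies further from 1 than the RR.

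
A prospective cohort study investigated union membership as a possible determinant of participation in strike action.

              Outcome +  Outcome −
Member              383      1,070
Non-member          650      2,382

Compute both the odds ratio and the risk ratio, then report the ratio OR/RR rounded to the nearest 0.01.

Cells: a = 383, b = 1070, c = 650, d = 2382.
OR = (383·2382)/(1070·650) = 912306/695500 = 1.31173
Risk in exposed = 383/1453 = 0.26359; risk in unexposed = 650/3032 = 0.21438; RR = 1.22956
OR/RR = 1.31173 / 1.22956 = 1.06683
The outcome is not rare, so the OR lies further from 1 than the RR.

1.07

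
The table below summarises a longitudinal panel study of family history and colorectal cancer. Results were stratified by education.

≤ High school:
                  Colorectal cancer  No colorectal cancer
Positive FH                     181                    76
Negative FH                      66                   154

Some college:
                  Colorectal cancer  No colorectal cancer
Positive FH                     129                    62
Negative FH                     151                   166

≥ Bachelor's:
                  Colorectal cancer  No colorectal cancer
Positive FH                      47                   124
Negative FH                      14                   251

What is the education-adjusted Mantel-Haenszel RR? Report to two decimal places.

1.97

RR_MH = Σ(aᵢ·n₀ᵢ/nᵢ) / Σ(cᵢ·n₁ᵢ/nᵢ), with n₁ᵢ = aᵢ+bᵢ (exposed), n₀ᵢ = cᵢ+dᵢ (unexposed), nᵢ = n₁ᵢ+n₀ᵢ.
Stratum 1 (≤ High school): n₁ = 257, n₀ = 220, n = 477; a·n₀/n = 181·220/477 = 83.4801; c·n₁/n = 66·257/477 = 35.5597
Stratum 2 (Some college): n₁ = 191, n₀ = 317, n = 508; a·n₀/n = 129·317/508 = 80.4980; c·n₁/n = 151·191/508 = 56.7736
Stratum 3 (≥ Bachelor's): n₁ = 171, n₀ = 265, n = 436; a·n₀/n = 47·265/436 = 28.5665; c·n₁/n = 14·171/436 = 5.4908
RR_MH = (83.4801 + 80.4980 + 28.5665) / (35.5597 + 56.7736 + 5.4908) = 192.5446 / 97.8242 = 1.96827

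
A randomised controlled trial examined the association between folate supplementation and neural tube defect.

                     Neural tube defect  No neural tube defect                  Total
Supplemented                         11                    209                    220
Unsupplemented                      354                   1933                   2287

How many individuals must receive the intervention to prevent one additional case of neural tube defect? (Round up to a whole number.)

10

Risk in treated group = 11/220 = 0.05000; risk in control = 354/2287 = 0.15479.
Absolute risk reduction = 0.15479 − 0.05000 = 0.10479
NNT = 1 / ARR = 1 / 0.10479 = 9.543 → round up → 10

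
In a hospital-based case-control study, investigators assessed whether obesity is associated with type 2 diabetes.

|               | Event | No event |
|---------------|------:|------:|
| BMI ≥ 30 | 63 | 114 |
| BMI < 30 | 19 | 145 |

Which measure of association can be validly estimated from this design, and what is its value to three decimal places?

Cells: a = 63, b = 114, c = 19, d = 145.
This is a hospital-based case-control study: participants were sampled on outcome status, so risks in the source population cannot be estimated directly — relative risk is not valid here. The odds ratio is the appropriate measure.
OR = (a·d)/(b·c) = (63 × 145) / (114 × 19) = 9135 / 2166 = 4.21745

4.217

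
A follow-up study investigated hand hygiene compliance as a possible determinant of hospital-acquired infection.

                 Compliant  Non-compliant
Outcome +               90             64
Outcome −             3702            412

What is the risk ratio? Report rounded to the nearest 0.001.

Reading the table with exposure as columns: a = 90 (Compliant, case), b = 3702 (Compliant, non-case), c = 64 (Non-compliant, case), d = 412.
Risk in exposed = 90/3792 = 0.02373; risk in unexposed = 64/476 = 0.13445.
RR = 0.02373 / 0.13445 = 0.17652
The risk is 82% lower among the exposed than among the unexposed.

0.177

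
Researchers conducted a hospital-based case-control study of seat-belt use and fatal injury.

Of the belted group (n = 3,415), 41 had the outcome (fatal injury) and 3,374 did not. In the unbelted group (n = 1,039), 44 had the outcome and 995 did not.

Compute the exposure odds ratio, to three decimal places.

0.275

From the description: a = 41, b = 3374, c = 44, d = 995.
OR = (a·d)/(b·c) = (41 × 995) / (3374 × 44) = 40795 / 148456 = 0.27480
Exposure is associated with lower odds of fatal injury (OR = 0.27 < 1).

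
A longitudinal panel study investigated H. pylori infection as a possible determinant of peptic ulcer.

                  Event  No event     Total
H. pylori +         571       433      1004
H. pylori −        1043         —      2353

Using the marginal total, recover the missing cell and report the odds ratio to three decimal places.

1.656

The missing cell is in the unexposed row: 2353 − 1043 = 1310.
So a = 571, b = 433, c = 1043, d = 1310.
OR = (a·d)/(b·c) = (571 × 1310) / (433 × 1043) = 748010 / 451619 = 1.65629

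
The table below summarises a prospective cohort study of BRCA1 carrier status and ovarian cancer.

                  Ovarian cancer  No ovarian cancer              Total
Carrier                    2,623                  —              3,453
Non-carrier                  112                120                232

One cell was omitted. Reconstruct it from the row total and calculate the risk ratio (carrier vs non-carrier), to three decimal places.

1.574

The missing cell is in the exposed row: 3453 − 2623 = 830.
So a = 2623, b = 830, c = 112, d = 120.
RR = [a/(a+b)] / [c/(c+d)] = (2623/3453) / (112/232) = 0.75963/0.48276 = 1.57352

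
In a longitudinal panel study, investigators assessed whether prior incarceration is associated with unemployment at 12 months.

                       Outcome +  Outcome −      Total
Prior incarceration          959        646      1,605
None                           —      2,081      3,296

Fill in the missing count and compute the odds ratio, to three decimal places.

2.543

The missing cell is in the unexposed row: 3296 − 2081 = 1215.
So a = 959, b = 646, c = 1215, d = 2081.
OR = (a·d)/(b·c) = (959 × 2081) / (646 × 1215) = 1995679 / 784890 = 2.54262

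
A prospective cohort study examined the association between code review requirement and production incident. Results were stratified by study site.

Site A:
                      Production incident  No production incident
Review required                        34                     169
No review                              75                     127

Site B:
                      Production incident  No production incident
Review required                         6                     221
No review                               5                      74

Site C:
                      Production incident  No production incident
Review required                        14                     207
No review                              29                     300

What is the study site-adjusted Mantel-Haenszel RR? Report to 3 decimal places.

RR_MH = Σ(aᵢ·n₀ᵢ/nᵢ) / Σ(cᵢ·n₁ᵢ/nᵢ), with n₁ᵢ = aᵢ+bᵢ (exposed), n₀ᵢ = cᵢ+dᵢ (unexposed), nᵢ = n₁ᵢ+n₀ᵢ.
Stratum 1 (Site A): n₁ = 203, n₀ = 202, n = 405; a·n₀/n = 34·202/405 = 16.9580; c·n₁/n = 75·203/405 = 37.5926
Stratum 2 (Site B): n₁ = 227, n₀ = 79, n = 306; a·n₀/n = 6·79/306 = 1.5490; c·n₁/n = 5·227/306 = 3.7092
Stratum 3 (Site C): n₁ = 221, n₀ = 329, n = 550; a·n₀/n = 14·329/550 = 8.3745; c·n₁/n = 29·221/550 = 11.6527
RR_MH = (16.9580 + 1.5490 + 8.3745) / (37.5926 + 3.7092 + 11.6527) = 26.8816 / 52.9545 = 0.50764

0.508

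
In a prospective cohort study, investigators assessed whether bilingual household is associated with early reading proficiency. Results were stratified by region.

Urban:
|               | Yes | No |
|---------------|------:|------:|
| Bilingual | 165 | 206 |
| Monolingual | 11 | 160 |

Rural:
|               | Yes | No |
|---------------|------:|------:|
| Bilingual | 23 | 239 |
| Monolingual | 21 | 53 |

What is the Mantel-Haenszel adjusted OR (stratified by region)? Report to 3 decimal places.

2.738

OR_MH = Σ(aᵢdᵢ/nᵢ) / Σ(bᵢcᵢ/nᵢ), where nᵢ is the stratum total.
Stratum 1 (Urban): n = 542; a·d/n = 165·160/542 = 48.7085; b·c/n = 206·11/542 = 4.1808
Stratum 2 (Rural): n = 336; a·d/n = 23·53/336 = 3.6280; b·c/n = 239·21/336 = 14.9375
OR_MH = (48.7085 + 3.6280) / (4.1808 + 14.9375) = 52.3365 / 19.1183 = 2.73750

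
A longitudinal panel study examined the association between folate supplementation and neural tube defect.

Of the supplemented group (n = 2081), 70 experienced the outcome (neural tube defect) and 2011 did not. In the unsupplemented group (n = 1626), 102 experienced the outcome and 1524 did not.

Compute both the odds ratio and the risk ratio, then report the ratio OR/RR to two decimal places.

From the description: a = 70, b = 2011, c = 102, d = 1524.
OR = (70·1524)/(2011·102) = 106680/205122 = 0.52008
Risk in exposed = 70/2081 = 0.03364; risk in unexposed = 102/1626 = 0.06273; RR = 0.53622
OR/RR = 0.52008 / 0.53622 = 0.96989
The outcome is rare in both groups, so OR ≈ RR (ratio near 1).

0.97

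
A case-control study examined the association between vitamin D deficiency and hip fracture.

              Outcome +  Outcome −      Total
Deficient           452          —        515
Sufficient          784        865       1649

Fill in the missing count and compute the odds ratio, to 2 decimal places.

7.92

The missing cell is in the exposed row: 515 − 452 = 63.
So a = 452, b = 63, c = 784, d = 865.
OR = (a·d)/(b·c) = (452 × 865) / (63 × 784) = 390980 / 49392 = 7.91586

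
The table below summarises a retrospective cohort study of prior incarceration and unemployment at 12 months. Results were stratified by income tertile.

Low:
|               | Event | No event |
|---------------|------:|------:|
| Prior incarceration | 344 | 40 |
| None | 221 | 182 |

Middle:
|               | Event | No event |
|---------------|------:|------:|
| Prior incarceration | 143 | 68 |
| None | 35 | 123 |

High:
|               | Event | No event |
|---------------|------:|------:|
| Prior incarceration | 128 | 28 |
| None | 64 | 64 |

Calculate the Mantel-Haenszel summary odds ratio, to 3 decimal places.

6.505

OR_MH = Σ(aᵢdᵢ/nᵢ) / Σ(bᵢcᵢ/nᵢ), where nᵢ is the stratum total.
Stratum 1 (Low): n = 787; a·d/n = 344·182/787 = 79.5527; b·c/n = 40·221/787 = 11.2325
Stratum 2 (Middle): n = 369; a·d/n = 143·123/369 = 47.6667; b·c/n = 68·35/369 = 6.4499
Stratum 3 (High): n = 284; a·d/n = 128·64/284 = 28.8451; b·c/n = 28·64/284 = 6.3099
OR_MH = (79.5527 + 47.6667 + 28.8451) / (11.2325 + 6.4499 + 6.3099) = 156.0645 / 23.9923 = 6.50479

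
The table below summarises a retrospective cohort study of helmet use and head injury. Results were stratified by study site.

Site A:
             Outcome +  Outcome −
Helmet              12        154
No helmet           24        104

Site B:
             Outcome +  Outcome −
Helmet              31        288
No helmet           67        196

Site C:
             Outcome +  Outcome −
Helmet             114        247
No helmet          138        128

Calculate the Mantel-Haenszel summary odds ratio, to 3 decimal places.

OR_MH = Σ(aᵢdᵢ/nᵢ) / Σ(bᵢcᵢ/nᵢ), where nᵢ is the stratum total.
Stratum 1 (Site A): n = 294; a·d/n = 12·104/294 = 4.2449; b·c/n = 154·24/294 = 12.5714
Stratum 2 (Site B): n = 582; a·d/n = 31·196/582 = 10.4399; b·c/n = 288·67/582 = 33.1546
Stratum 3 (Site C): n = 627; a·d/n = 114·128/627 = 23.2727; b·c/n = 247·138/627 = 54.3636
OR_MH = (4.2449 + 10.4399 + 23.2727) / (12.5714 + 33.1546 + 54.3636) = 37.9575 / 100.0897 = 0.37923

0.379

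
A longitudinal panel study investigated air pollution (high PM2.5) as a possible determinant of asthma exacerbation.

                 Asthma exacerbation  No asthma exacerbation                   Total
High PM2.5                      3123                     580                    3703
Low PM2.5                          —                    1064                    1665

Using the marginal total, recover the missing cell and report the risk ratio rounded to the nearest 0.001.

The missing cell is in the unexposed row: 1665 − 1064 = 601.
So a = 3123, b = 580, c = 601, d = 1064.
RR = [a/(a+b)] / [c/(c+d)] = (3123/3703) / (601/1665) = 0.84337/0.36096 = 2.33646

2.336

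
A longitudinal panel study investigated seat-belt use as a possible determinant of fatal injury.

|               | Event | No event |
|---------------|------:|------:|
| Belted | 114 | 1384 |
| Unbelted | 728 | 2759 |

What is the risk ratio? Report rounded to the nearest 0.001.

0.365

Cells: a = 114, b = 1384, c = 728, d = 2759.
Risk in exposed = 114/1498 = 0.07610; risk in unexposed = 728/3487 = 0.20878.
RR = 0.07610 / 0.20878 = 0.36451
The risk is 64% lower among the exposed than among the unexposed.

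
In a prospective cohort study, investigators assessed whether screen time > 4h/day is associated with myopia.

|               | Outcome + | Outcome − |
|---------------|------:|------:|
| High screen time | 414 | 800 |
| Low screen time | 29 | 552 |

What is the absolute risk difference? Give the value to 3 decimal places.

Cells: a = 414, b = 800, c = 29, d = 552.
Risk in exposed = 414/1214 = 0.341021; risk in unexposed = 29/581 = 0.049914.
Risk difference = 0.341021 − 0.049914 = 0.291107

0.291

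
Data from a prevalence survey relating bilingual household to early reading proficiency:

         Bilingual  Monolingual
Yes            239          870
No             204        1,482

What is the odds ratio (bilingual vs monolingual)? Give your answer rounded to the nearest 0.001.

Reading the table with exposure as columns: a = 239 (Bilingual, case), b = 204 (Bilingual, non-case), c = 870 (Monolingual, case), d = 1482.
OR = (a·d)/(b·c) = (239 × 1482) / (204 × 870) = 354198 / 177480 = 1.99571
The odds of early reading proficiency are about 2.00 times as high in the bilingual group.

1.996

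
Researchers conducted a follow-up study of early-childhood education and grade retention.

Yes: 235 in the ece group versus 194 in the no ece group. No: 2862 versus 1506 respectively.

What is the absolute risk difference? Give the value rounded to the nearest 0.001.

-0.038

From the description: a = 235, b = 2862, c = 194, d = 1506.
Risk in exposed = 235/3097 = 0.075880; risk in unexposed = 194/1700 = 0.114118.
Risk difference = 0.075880 − 0.114118 = -0.038238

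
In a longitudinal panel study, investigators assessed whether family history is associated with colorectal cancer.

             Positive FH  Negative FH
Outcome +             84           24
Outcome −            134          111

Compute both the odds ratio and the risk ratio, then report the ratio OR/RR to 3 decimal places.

Reading the table with exposure as columns: a = 84 (Positive FH, case), b = 134 (Positive FH, non-case), c = 24 (Negative FH, case), d = 111.
OR = (84·111)/(134·24) = 9324/3216 = 2.89925
Risk in exposed = 84/218 = 0.38532; risk in unexposed = 24/135 = 0.17778; RR = 2.16743
OR/RR = 2.89925 / 2.16743 = 1.33765
The outcome is not rare, so the OR lies further from 1 than the RR.

1.338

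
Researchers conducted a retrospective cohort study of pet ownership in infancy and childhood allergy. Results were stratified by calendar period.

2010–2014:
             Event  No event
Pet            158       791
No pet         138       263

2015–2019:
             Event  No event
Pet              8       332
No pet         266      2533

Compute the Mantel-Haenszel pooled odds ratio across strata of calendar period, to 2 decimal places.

OR_MH = Σ(aᵢdᵢ/nᵢ) / Σ(bᵢcᵢ/nᵢ), where nᵢ is the stratum total.
Stratum 1 (2010–2014): n = 1350; a·d/n = 158·263/1350 = 30.7807; b·c/n = 791·138/1350 = 80.8578
Stratum 2 (2015–2019): n = 3139; a·d/n = 8·2533/3139 = 6.4556; b·c/n = 332·266/3139 = 28.1338
OR_MH = (30.7807 + 6.4556) / (80.8578 + 28.1338) = 37.2363 / 108.9916 = 0.34164

0.34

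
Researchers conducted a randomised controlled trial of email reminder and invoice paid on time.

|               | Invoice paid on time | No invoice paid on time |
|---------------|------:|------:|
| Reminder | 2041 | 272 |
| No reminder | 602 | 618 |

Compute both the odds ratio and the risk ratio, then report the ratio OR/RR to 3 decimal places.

Cells: a = 2041, b = 272, c = 602, d = 618.
OR = (2041·618)/(272·602) = 1261338/163744 = 7.70311
Risk in exposed = 2041/2313 = 0.88240; risk in unexposed = 602/1220 = 0.49344; RR = 1.78826
OR/RR = 7.70311 / 1.78826 = 4.30760
The outcome is not rare, so the OR lies further from 1 than the RR.

4.308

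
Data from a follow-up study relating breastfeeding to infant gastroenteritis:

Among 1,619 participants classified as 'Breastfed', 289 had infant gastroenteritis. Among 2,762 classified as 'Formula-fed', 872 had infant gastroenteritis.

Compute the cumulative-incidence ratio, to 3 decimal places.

From the description: a = 289, b = 1330, c = 872, d = 1890.
Risk in exposed = 289/1619 = 0.17851; risk in unexposed = 872/2762 = 0.31571.
RR = 0.17851 / 0.31571 = 0.56540
The risk is 43% lower among the exposed than among the unexposed.

0.565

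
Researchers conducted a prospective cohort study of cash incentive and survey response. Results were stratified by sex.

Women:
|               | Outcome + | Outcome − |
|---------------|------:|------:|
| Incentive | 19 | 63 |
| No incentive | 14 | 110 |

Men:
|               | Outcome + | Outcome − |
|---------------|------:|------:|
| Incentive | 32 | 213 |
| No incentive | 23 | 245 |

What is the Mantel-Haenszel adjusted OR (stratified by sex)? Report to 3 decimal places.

OR_MH = Σ(aᵢdᵢ/nᵢ) / Σ(bᵢcᵢ/nᵢ), where nᵢ is the stratum total.
Stratum 1 (Women): n = 206; a·d/n = 19·110/206 = 10.1456; b·c/n = 63·14/206 = 4.2816
Stratum 2 (Men): n = 513; a·d/n = 32·245/513 = 15.2827; b·c/n = 213·23/513 = 9.5497
OR_MH = (10.1456 + 15.2827) / (4.2816 + 9.5497) = 25.4283 / 13.8313 = 1.83846

1.838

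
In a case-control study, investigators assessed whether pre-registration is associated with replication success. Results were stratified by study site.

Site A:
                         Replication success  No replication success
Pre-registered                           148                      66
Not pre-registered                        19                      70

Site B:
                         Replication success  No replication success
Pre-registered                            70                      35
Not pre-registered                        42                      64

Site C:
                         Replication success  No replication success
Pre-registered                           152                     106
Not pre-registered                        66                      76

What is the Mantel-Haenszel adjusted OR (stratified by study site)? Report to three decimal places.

2.948

OR_MH = Σ(aᵢdᵢ/nᵢ) / Σ(bᵢcᵢ/nᵢ), where nᵢ is the stratum total.
Stratum 1 (Site A): n = 303; a·d/n = 148·70/303 = 34.1914; b·c/n = 66·19/303 = 4.1386
Stratum 2 (Site B): n = 211; a·d/n = 70·64/211 = 21.2322; b·c/n = 35·42/211 = 6.9668
Stratum 3 (Site C): n = 400; a·d/n = 152·76/400 = 28.8800; b·c/n = 106·66/400 = 17.4900
OR_MH = (34.1914 + 21.2322 + 28.8800) / (4.1386 + 6.9668 + 17.4900) = 84.3036 / 28.5954 = 2.94815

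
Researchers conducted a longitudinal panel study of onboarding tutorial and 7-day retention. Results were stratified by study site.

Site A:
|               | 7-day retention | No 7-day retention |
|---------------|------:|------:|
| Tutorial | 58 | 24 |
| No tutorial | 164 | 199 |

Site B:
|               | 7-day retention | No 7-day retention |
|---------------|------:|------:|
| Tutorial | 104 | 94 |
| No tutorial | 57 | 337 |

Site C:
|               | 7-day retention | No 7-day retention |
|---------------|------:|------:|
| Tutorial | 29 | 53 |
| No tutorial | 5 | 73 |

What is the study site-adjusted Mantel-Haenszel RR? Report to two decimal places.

2.52

RR_MH = Σ(aᵢ·n₀ᵢ/nᵢ) / Σ(cᵢ·n₁ᵢ/nᵢ), with n₁ᵢ = aᵢ+bᵢ (exposed), n₀ᵢ = cᵢ+dᵢ (unexposed), nᵢ = n₁ᵢ+n₀ᵢ.
Stratum 1 (Site A): n₁ = 82, n₀ = 363, n = 445; a·n₀/n = 58·363/445 = 47.3124; c·n₁/n = 164·82/445 = 30.2202
Stratum 2 (Site B): n₁ = 198, n₀ = 394, n = 592; a·n₀/n = 104·394/592 = 69.2162; c·n₁/n = 57·198/592 = 19.0642
Stratum 3 (Site C): n₁ = 82, n₀ = 78, n = 160; a·n₀/n = 29·78/160 = 14.1375; c·n₁/n = 5·82/160 = 2.5625
RR_MH = (47.3124 + 69.2162 + 14.1375) / (30.2202 + 19.0642 + 2.5625) = 130.6661 / 51.8469 = 2.52023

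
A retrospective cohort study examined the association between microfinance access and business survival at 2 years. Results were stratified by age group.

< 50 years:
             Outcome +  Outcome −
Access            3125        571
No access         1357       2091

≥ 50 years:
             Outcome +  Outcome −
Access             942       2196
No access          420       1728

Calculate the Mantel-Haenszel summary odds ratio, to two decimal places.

4.32

OR_MH = Σ(aᵢdᵢ/nᵢ) / Σ(bᵢcᵢ/nᵢ), where nᵢ is the stratum total.
Stratum 1 (< 50 years): n = 7144; a·d/n = 3125·2091/7144 = 914.6662; b·c/n = 571·1357/7144 = 108.4612
Stratum 2 (≥ 50 years): n = 5286; a·d/n = 942·1728/5286 = 307.9410; b·c/n = 2196·420/5286 = 174.4835
OR_MH = (914.6662 + 307.9410) / (108.4612 + 174.4835) = 1222.6071 / 282.9448 = 4.32101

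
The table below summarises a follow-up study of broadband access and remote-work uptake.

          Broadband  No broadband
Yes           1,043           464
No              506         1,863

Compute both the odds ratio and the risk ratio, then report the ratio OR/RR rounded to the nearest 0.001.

Reading the table with exposure as columns: a = 1043 (Broadband, case), b = 506 (Broadband, non-case), c = 464 (No broadband, case), d = 1863.
OR = (1043·1863)/(506·464) = 1943109/234784 = 8.27616
Risk in exposed = 1043/1549 = 0.67334; risk in unexposed = 464/2327 = 0.19940; RR = 3.37685
OR/RR = 8.27616 / 3.37685 = 2.45085
The outcome is not rare, so the OR lies further from 1 than the RR.

2.451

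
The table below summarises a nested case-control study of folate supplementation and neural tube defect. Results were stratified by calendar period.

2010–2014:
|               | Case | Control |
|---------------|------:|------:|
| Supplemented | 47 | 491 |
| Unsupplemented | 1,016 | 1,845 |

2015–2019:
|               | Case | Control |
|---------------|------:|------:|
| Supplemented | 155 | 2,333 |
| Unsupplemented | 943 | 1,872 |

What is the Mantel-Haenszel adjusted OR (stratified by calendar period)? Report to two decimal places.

OR_MH = Σ(aᵢdᵢ/nᵢ) / Σ(bᵢcᵢ/nᵢ), where nᵢ is the stratum total.
Stratum 1 (2010–2014): n = 3399; a·d/n = 47·1845/3399 = 25.5119; b·c/n = 491·1016/3399 = 146.7655
Stratum 2 (2015–2019): n = 5303; a·d/n = 155·1872/5303 = 54.7162; b·c/n = 2333·943/5303 = 414.8631
OR_MH = (25.5119 + 54.7162) / (146.7655 + 414.8631) = 80.2281 / 561.6286 = 0.14285

0.14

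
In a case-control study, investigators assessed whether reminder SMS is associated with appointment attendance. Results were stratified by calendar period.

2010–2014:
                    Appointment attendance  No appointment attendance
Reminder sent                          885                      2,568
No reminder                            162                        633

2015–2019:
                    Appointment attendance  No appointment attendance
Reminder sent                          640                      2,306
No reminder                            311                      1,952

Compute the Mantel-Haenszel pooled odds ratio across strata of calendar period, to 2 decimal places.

OR_MH = Σ(aᵢdᵢ/nᵢ) / Σ(bᵢcᵢ/nᵢ), where nᵢ is the stratum total.
Stratum 1 (2010–2014): n = 4248; a·d/n = 885·633/4248 = 131.8750; b·c/n = 2568·162/4248 = 97.9322
Stratum 2 (2015–2019): n = 5209; a·d/n = 640·1952/5209 = 239.8311; b·c/n = 2306·311/5209 = 137.6782
OR_MH = (131.8750 + 239.8311) / (97.9322 + 137.6782) = 371.7061 / 235.6105 = 1.57763

1.58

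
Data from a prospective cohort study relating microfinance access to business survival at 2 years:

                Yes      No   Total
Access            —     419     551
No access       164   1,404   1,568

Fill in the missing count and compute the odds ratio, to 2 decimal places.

The missing cell is in the exposed row: 551 − 419 = 132.
So a = 132, b = 419, c = 164, d = 1404.
OR = (a·d)/(b·c) = (132 × 1404) / (419 × 164) = 185328 / 68716 = 2.69701

2.70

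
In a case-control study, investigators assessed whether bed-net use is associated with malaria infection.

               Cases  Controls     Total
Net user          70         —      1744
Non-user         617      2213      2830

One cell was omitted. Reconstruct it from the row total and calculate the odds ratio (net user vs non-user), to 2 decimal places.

0.15

The missing cell is in the exposed row: 1744 − 70 = 1674.
So a = 70, b = 1674, c = 617, d = 2213.
OR = (a·d)/(b·c) = (70 × 2213) / (1674 × 617) = 154910 / 1032858 = 0.14998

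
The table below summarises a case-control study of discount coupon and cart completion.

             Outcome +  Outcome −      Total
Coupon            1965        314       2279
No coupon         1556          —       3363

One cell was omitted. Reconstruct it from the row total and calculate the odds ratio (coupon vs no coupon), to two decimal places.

The missing cell is in the unexposed row: 3363 − 1556 = 1807.
So a = 1965, b = 314, c = 1556, d = 1807.
OR = (a·d)/(b·c) = (1965 × 1807) / (314 × 1556) = 3550755 / 488584 = 7.26744

7.27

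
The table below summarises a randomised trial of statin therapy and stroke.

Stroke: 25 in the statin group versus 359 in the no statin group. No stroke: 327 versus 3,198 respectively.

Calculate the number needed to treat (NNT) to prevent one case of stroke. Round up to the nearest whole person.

34

Risk in treated group = 25/352 = 0.07102; risk in control = 359/3557 = 0.10093.
Absolute risk reduction = 0.10093 − 0.07102 = 0.02991
NNT = 1 / ARR = 1 / 0.02991 = 33.439 → round up → 34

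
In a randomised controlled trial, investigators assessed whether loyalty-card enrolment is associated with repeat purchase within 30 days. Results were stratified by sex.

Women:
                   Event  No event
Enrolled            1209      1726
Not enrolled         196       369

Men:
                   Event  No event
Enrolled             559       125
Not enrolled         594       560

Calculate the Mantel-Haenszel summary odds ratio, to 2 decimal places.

2.17

OR_MH = Σ(aᵢdᵢ/nᵢ) / Σ(bᵢcᵢ/nᵢ), where nᵢ is the stratum total.
Stratum 1 (Women): n = 3500; a·d/n = 1209·369/3500 = 127.4631; b·c/n = 1726·196/3500 = 96.6560
Stratum 2 (Men): n = 1838; a·d/n = 559·560/1838 = 170.3156; b·c/n = 125·594/1838 = 40.3972
OR_MH = (127.4631 + 170.3156) / (96.6560 + 40.3972) = 297.7787 / 137.0532 = 2.17272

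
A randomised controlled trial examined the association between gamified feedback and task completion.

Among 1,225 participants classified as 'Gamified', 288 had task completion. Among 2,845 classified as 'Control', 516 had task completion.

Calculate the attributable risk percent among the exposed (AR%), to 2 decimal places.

From the description: a = 288, b = 937, c = 516, d = 2329.
Risk in exposed = 288/1225 = 0.23510; risk in unexposed = 516/2845 = 0.18137.
RR = 0.23510/0.18137 = 1.29625
AR% = (RR − 1)/RR × 100 = (1.29625 − 1)/1.29625 × 100 = 22.8544%

22.85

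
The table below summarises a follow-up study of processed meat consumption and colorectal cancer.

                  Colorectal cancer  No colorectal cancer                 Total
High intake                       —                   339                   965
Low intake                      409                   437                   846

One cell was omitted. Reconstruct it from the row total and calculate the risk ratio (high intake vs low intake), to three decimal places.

The missing cell is in the exposed row: 965 − 339 = 626.
So a = 626, b = 339, c = 409, d = 437.
RR = [a/(a+b)] / [c/(c+d)] = (626/965) / (409/846) = 0.64870/0.48345 = 1.34182

1.342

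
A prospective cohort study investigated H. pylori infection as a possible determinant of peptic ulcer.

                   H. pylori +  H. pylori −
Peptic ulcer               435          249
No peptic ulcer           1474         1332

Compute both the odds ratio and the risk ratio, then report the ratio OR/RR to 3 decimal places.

1.091

Reading the table with exposure as columns: a = 435 (H. pylori +, case), b = 1474 (H. pylori +, non-case), c = 249 (H. pylori −, case), d = 1332.
OR = (435·1332)/(1474·249) = 579420/367026 = 1.57869
Risk in exposed = 435/1909 = 0.22787; risk in unexposed = 249/1581 = 0.15750; RR = 1.44682
OR/RR = 1.57869 / 1.44682 = 1.09114
The outcome is not rare, so the OR lies further from 1 than the RR.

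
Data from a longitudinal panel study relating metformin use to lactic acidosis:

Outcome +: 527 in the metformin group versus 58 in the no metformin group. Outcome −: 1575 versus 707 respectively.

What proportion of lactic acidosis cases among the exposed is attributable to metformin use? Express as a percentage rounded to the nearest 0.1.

69.8

From the description: a = 527, b = 1575, c = 58, d = 707.
Risk in exposed = 527/2102 = 0.25071; risk in unexposed = 58/765 = 0.07582.
RR = 0.25071/0.07582 = 3.30683
AR% = (RR − 1)/RR × 100 = (3.30683 − 1)/3.30683 × 100 = 69.7595%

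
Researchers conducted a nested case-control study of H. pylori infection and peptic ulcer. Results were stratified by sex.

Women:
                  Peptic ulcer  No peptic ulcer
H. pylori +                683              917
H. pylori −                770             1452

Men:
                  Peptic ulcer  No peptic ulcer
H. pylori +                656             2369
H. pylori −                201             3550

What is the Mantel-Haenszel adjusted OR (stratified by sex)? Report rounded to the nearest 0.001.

OR_MH = Σ(aᵢdᵢ/nᵢ) / Σ(bᵢcᵢ/nᵢ), where nᵢ is the stratum total.
Stratum 1 (Women): n = 3822; a·d/n = 683·1452/3822 = 259.4757; b·c/n = 917·770/3822 = 184.7436
Stratum 2 (Men): n = 6776; a·d/n = 656·3550/6776 = 343.6836; b·c/n = 2369·201/6776 = 70.2729
OR_MH = (259.4757 + 343.6836) / (184.7436 + 70.2729) = 603.1593 / 255.0165 = 2.36518

2.365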